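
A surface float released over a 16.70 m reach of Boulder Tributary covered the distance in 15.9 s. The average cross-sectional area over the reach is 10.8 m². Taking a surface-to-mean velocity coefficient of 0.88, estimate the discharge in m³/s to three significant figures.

v_surface = L / t̄ = 16.70 / 15.9 = 1.050 m/s
v_mean = 0.88 × 1.050 = 0.9243 m/s
Q = A × v_mean = 10.8 × 0.9243 = 9.982 m³/s

9.98 m³/s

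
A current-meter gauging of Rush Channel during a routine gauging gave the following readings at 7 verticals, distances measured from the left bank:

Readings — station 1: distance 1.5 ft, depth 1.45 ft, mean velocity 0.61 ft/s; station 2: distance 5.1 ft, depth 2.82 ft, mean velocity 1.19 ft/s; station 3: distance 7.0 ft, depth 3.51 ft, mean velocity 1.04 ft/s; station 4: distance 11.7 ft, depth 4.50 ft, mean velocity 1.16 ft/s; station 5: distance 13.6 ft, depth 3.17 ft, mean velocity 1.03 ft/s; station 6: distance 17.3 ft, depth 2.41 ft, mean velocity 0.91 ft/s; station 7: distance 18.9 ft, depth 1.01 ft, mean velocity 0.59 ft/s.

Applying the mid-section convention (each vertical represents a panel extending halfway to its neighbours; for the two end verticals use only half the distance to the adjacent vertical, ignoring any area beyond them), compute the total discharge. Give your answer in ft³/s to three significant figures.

55.5 ft³/s

w_1 = (5.1 − 1.5)/2 = 1.8 ft; q_1 = 0.61 × 1.45 × 1.8 = 1.592 ft³/s
w_2 = (7.0 − 1.5)/2 = 2.75 ft; q_2 = 1.19 × 2.82 × 2.75 = 9.228 ft³/s
w_3 = (11.7 − 5.1)/2 = 3.3 ft; q_3 = 1.04 × 3.51 × 3.3 = 12.05 ft³/s
w_4 = (13.6 − 7.0)/2 = 3.3 ft; q_4 = 1.16 × 4.50 × 3.3 = 17.23 ft³/s
w_5 = (17.3 − 11.7)/2 = 2.8 ft; q_5 = 1.03 × 3.17 × 2.8 = 9.142 ft³/s
w_6 = (18.9 − 13.6)/2 = 2.65 ft; q_6 = 0.91 × 2.41 × 2.65 = 5.812 ft³/s
w_7 = (18.9 − 17.3)/2 = 0.8 ft; q_7 = 0.59 × 1.01 × 0.8 = 0.4767 ft³/s
Q = Σ qᵢ = 55.52 ft³/s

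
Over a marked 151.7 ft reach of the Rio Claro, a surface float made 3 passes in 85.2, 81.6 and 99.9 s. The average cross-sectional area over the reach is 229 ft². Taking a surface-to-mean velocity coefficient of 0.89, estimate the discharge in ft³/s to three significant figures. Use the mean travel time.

t̄ = (85.2 + 81.6 + 99.9) / 3 = 88.9 s
v_surface = L / t̄ = 151.7 / 88.9 = 1.706 ft/s
v_mean = 0.89 × 1.706 = 1.519 ft/s
Q = A × v_mean = 229 × 1.519 = 347.8 ft³/s

348 ft³/s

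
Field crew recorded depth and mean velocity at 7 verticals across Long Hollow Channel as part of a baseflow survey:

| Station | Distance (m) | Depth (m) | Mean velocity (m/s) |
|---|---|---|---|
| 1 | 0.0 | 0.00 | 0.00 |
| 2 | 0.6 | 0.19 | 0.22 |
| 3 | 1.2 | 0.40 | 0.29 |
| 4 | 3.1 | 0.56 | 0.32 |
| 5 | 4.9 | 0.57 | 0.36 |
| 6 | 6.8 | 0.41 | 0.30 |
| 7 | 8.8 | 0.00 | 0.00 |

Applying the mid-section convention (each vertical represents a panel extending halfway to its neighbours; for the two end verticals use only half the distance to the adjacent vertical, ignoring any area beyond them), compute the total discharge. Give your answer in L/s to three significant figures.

w_2 = (1.2 − 0.0)/2 = 0.6 m; q_2 = 0.22 × 0.19 × 0.6 = 0.02508 m³/s
w_3 = (3.1 − 0.6)/2 = 1.25 m; q_3 = 0.29 × 0.40 × 1.25 = 0.1450 m³/s
w_4 = (4.9 − 1.2)/2 = 1.85 m; q_4 = 0.32 × 0.56 × 1.85 = 0.3315 m³/s
w_5 = (6.8 − 3.1)/2 = 1.85 m; q_5 = 0.36 × 0.57 × 1.85 = 0.3796 m³/s
w_6 = (8.8 − 4.9)/2 = 1.95 m; q_6 = 0.30 × 0.41 × 1.95 = 0.2399 m³/s
Stations 1, 7 contribute zero (depth or velocity is 0).
Q = Σ qᵢ = 1.121 m³/s
= 1.121 × 1000 = 1121 L/s

1120 L/s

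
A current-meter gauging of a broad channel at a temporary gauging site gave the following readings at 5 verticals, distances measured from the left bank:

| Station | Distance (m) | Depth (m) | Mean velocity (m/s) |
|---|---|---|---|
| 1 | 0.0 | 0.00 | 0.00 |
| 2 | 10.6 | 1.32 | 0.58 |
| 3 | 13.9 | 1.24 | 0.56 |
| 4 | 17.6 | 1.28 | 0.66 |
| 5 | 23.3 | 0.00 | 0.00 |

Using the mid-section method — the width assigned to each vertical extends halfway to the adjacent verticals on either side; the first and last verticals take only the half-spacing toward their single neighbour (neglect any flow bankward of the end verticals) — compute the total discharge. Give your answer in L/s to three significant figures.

w_2 = (13.9 − 0.0)/2 = 6.95 m; q_2 = 0.58 × 1.32 × 6.95 = 5.321 m³/s
w_3 = (17.6 − 10.6)/2 = 3.5 m; q_3 = 0.56 × 1.24 × 3.5 = 2.430 m³/s
w_4 = (23.3 − 13.9)/2 = 4.7 m; q_4 = 0.66 × 1.28 × 4.7 = 3.971 m³/s
Stations 1, 5 contribute zero (depth or velocity is 0).
Q = Σ qᵢ = 11.72 m³/s
= 11.72 × 1000 = 11720 L/s

11700 L/s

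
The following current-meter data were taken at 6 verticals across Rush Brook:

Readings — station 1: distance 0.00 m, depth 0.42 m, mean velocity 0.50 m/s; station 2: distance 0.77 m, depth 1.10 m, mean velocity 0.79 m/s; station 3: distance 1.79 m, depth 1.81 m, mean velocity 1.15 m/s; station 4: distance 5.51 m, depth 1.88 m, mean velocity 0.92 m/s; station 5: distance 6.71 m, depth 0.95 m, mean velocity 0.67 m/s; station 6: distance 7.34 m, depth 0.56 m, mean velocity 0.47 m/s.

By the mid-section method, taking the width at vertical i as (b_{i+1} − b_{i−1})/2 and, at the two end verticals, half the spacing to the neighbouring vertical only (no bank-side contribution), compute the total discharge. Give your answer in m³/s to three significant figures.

10.7 m³/s

w_1 = (0.77 − 0.00)/2 = 0.385 m; q_1 = 0.50 × 0.42 × 0.385 = 0.08085 m³/s
w_2 = (1.79 − 0.00)/2 = 0.895 m; q_2 = 0.79 × 1.10 × 0.895 = 0.7778 m³/s
w_3 = (5.51 − 0.77)/2 = 2.37 m; q_3 = 1.15 × 1.81 × 2.37 = 4.933 m³/s
w_4 = (6.71 − 1.79)/2 = 2.46 m; q_4 = 0.92 × 1.88 × 2.46 = 4.255 m³/s
w_5 = (7.34 − 5.51)/2 = 0.915 m; q_5 = 0.67 × 0.95 × 0.915 = 0.5824 m³/s
w_6 = (7.34 − 6.71)/2 = 0.315 m; q_6 = 0.47 × 0.56 × 0.315 = 0.08291 m³/s
Q = Σ qᵢ = 10.71 m³/s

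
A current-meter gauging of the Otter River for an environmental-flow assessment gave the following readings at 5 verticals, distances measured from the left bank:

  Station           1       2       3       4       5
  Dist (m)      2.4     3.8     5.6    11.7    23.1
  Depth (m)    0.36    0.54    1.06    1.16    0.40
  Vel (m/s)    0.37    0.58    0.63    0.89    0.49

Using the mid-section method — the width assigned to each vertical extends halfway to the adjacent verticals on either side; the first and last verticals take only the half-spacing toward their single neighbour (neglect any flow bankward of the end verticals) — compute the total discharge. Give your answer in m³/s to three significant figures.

13.4 m³/s

w_1 = (3.8 − 2.4)/2 = 0.7 m; q_1 = 0.37 × 0.36 × 0.7 = 0.09324 m³/s
w_2 = (5.6 − 2.4)/2 = 1.6 m; q_2 = 0.58 × 0.54 × 1.6 = 0.5011 m³/s
w_3 = (11.7 − 3.8)/2 = 3.95 m; q_3 = 0.63 × 1.06 × 3.95 = 2.638 m³/s
w_4 = (23.1 − 5.6)/2 = 8.75 m; q_4 = 0.89 × 1.16 × 8.75 = 9.034 m³/s
w_5 = (23.1 − 11.7)/2 = 5.7 m; q_5 = 0.49 × 0.40 × 5.7 = 1.117 m³/s
Q = Σ qᵢ = 13.38 m³/s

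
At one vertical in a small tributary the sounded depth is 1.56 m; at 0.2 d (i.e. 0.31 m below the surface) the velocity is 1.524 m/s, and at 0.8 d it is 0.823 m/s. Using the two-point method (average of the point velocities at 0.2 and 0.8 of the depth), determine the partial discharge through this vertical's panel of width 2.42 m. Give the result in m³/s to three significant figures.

v̄ = (1.524 + 0.823) / 2 = 1.174 m/s
q = v̄ × d × w = 1.174 × 1.56 × 2.42 = 4.430 m³/s

4.43 m³/s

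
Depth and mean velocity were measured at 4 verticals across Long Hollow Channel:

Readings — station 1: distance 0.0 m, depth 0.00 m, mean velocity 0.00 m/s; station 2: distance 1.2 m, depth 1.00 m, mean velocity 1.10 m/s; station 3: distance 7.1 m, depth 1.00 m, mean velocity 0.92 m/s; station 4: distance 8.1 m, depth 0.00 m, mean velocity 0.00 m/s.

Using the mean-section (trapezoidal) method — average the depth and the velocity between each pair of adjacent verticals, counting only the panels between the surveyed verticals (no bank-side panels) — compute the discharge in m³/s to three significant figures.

Panel 1-2: Δb = 1.2 m, d̄ = (0.00+1.00)/2 = 0.5, v̄ = (0.00+1.10)/2 = 0.55 → q = 1.2×0.5×0.55 = 0.3300 m³/s
Panel 2-3: Δb = 5.9 m, d̄ = (1.00+1.00)/2 = 1, v̄ = (1.10+0.92)/2 = 1.01 → q = 5.9×1×1.01 = 5.959 m³/s
Panel 3-4: Δb = 1 m, d̄ = (1.00+0.00)/2 = 0.5, v̄ = (0.92+0.00)/2 = 0.46 → q = 1×0.5×0.46 = 0.2300 m³/s
Q = Σ q = 6.519 m³/s

6.52 m³/s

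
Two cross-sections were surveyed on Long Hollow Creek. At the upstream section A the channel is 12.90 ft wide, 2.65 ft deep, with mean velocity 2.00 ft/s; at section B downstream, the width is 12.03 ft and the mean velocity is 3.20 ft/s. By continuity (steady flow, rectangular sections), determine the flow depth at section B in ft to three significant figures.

Q = A₁V₁ = (12.90×2.65) × 2.00 = 68.37 ft³/s
d₂ = Q/(b₂ V₂) = 68.37/(12.03×3.20) = 1.776 ft

1.78 ft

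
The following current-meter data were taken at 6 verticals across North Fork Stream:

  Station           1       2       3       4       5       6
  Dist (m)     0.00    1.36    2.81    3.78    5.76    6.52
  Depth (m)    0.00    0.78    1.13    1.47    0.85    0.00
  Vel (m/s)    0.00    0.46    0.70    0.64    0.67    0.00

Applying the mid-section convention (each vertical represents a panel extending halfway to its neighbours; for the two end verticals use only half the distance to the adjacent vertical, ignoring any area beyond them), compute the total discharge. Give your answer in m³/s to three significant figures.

3.63 m³/s

w_2 = (2.81 − 0.00)/2 = 1.405 m; q_2 = 0.46 × 0.78 × 1.405 = 0.5041 m³/s
w_3 = (3.78 − 1.36)/2 = 1.21 m; q_3 = 0.70 × 1.13 × 1.21 = 0.9571 m³/s
w_4 = (5.76 − 2.81)/2 = 1.475 m; q_4 = 0.64 × 1.47 × 1.475 = 1.388 m³/s
w_5 = (6.52 − 3.78)/2 = 1.37 m; q_5 = 0.67 × 0.85 × 1.37 = 0.7802 m³/s
Stations 1, 6 contribute zero (depth or velocity is 0).
Q = Σ qᵢ = 3.629 m³/s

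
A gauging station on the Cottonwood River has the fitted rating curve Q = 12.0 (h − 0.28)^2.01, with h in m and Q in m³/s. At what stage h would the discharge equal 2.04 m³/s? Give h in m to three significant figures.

h − h₀ = (Q/C)^(1/b) = (2.04/12.0)^(1/2.01) = 0.4141 m
h = 0.28 + 0.4141 = 0.6941 m

0.694 m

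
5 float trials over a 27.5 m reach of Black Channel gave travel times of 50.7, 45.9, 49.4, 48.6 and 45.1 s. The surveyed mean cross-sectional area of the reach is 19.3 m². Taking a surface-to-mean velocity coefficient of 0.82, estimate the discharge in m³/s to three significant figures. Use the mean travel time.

9.08 m³/s

t̄ = (50.7 + 45.9 + 49.4 + 48.6 + 45.1) / 5 = 47.94 s
v_surface = L / t̄ = 27.5 / 47.94 = 0.5736 m/s
v_mean = 0.82 × 0.5736 = 0.4704 m/s
Q = A × v_mean = 19.3 × 0.4704 = 9.078 m³/s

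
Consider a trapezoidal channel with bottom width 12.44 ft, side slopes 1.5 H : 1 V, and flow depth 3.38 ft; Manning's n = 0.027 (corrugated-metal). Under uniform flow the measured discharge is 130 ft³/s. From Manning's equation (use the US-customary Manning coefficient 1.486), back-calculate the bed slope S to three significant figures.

A = (b + z·y)·y = (12.44 + 1.5×3.38)×3.38 = 59.18 ft²
P = b + 2y√(1+z²) = 12.44 + 2×3.38×√(1+1.5²) = 24.63 ft
R = A/P = 59.18/24.63 = 2.403 ft
S = (Q·n / (1.486·A·R^(2/3)))² = (130×0.027 / (1.486×59.18×1.794))² = 0.0004948

0.000495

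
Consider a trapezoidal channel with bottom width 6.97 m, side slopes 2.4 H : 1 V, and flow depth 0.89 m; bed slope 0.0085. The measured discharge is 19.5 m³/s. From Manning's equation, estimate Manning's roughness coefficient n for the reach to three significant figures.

A = (b + z·y)·y = (6.97 + 2.4×0.89)×0.89 = 8.104 m²
P = b + 2y√(1+z²) = 6.97 + 2×0.89×√(1+2.4²) = 11.60 m
R = A/P = 8.104/11.60 = 0.6988 m
n = (1/Q)·A·R^(2/3)·S^(1/2) = (1/19.5) × 8.104 × 0.7875 × 0.09220 = 0.03017

0.0302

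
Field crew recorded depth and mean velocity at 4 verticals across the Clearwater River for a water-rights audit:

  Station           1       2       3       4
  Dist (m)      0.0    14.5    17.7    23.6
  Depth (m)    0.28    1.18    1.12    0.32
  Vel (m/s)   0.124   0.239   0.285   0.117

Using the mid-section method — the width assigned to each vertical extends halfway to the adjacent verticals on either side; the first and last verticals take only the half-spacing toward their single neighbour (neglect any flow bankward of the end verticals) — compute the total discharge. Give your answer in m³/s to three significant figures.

4.31 m³/s

w_1 = (14.5 − 0.0)/2 = 7.25 m; q_1 = 0.124 × 0.28 × 7.25 = 0.2517 m³/s
w_2 = (17.7 − 0.0)/2 = 8.85 m; q_2 = 0.239 × 1.18 × 8.85 = 2.496 m³/s
w_3 = (23.6 − 14.5)/2 = 4.55 m; q_3 = 0.285 × 1.12 × 4.55 = 1.452 m³/s
w_4 = (23.6 − 17.7)/2 = 2.95 m; q_4 = 0.117 × 0.32 × 2.95 = 0.1104 m³/s
Q = Σ qᵢ = 4.310 m³/s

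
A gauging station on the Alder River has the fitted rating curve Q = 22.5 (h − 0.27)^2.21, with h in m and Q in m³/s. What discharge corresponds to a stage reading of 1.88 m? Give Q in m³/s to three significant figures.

Q = 22.5 × (1.88 − 0.27)^2.21 = 22.5 × 1.61^2.21 = 64.46 m³/s

64.5 m³/s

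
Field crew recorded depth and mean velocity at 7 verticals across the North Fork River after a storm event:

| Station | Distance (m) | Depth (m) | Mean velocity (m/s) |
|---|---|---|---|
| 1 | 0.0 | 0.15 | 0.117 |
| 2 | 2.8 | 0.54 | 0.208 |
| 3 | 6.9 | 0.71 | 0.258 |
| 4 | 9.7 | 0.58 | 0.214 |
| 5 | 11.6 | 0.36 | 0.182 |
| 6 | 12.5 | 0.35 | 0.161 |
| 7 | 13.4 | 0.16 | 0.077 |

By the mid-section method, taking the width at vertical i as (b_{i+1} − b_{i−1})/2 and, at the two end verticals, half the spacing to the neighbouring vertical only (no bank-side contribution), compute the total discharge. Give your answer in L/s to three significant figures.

1480 L/s

w_1 = (2.8 − 0.0)/2 = 1.4 m; q_1 = 0.117 × 0.15 × 1.4 = 0.02457 m³/s
w_2 = (6.9 − 0.0)/2 = 3.45 m; q_2 = 0.208 × 0.54 × 3.45 = 0.3875 m³/s
w_3 = (9.7 − 2.8)/2 = 3.45 m; q_3 = 0.258 × 0.71 × 3.45 = 0.6320 m³/s
w_4 = (11.6 − 6.9)/2 = 2.35 m; q_4 = 0.214 × 0.58 × 2.35 = 0.2917 m³/s
w_5 = (12.5 − 9.7)/2 = 1.4 m; q_5 = 0.182 × 0.36 × 1.4 = 0.09173 m³/s
w_6 = (13.4 − 11.6)/2 = 0.9 m; q_6 = 0.161 × 0.35 × 0.9 = 0.05072 m³/s
w_7 = (13.4 − 12.5)/2 = 0.45 m; q_7 = 0.077 × 0.16 × 0.45 = 0.005544 m³/s
Q = Σ qᵢ = 1.484 m³/s
= 1.484 × 1000 = 1484 L/s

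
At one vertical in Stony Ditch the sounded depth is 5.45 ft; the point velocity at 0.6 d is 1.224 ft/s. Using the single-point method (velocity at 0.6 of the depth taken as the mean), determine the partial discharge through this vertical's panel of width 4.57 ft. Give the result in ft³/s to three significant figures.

v̄ = v₀.₆ = 1.224 ft/s
q = v̄ × d × w = 1.224 × 5.45 × 4.57 = 30.49 ft³/s

30.5 ft³/s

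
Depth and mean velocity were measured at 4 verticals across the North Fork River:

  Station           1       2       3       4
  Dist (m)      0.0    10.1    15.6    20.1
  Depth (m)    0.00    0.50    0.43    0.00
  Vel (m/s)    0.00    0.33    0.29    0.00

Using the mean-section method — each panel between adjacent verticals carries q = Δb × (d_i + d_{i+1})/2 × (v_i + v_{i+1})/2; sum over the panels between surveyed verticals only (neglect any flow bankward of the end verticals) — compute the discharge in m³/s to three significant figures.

Panel 1-2: Δb = 10.1 m, d̄ = (0.00+0.50)/2 = 0.25, v̄ = (0.00+0.33)/2 = 0.165 → q = 10.1×0.25×0.165 = 0.4166 m³/s
Panel 2-3: Δb = 5.5 m, d̄ = (0.50+0.43)/2 = 0.465, v̄ = (0.33+0.29)/2 = 0.31 → q = 5.5×0.465×0.31 = 0.7928 m³/s
Panel 3-4: Δb = 4.5 m, d̄ = (0.43+0.00)/2 = 0.215, v̄ = (0.29+0.00)/2 = 0.145 → q = 4.5×0.215×0.145 = 0.1403 m³/s
Q = Σ q = 1.350 m³/s

1.35 m³/s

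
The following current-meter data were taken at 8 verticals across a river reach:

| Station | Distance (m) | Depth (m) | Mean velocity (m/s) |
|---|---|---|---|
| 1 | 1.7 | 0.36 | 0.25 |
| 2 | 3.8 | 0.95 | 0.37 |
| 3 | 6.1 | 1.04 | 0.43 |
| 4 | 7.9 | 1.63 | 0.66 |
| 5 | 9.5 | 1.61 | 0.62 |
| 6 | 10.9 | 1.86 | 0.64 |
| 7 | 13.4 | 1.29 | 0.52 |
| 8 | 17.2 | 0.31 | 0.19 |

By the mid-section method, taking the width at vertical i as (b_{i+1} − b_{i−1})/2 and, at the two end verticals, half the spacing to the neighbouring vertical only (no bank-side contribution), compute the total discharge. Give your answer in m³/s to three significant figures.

9.66 m³/s

w_1 = (3.8 − 1.7)/2 = 1.05 m; q_1 = 0.25 × 0.36 × 1.05 = 0.09450 m³/s
w_2 = (6.1 − 1.7)/2 = 2.2 m; q_2 = 0.37 × 0.95 × 2.2 = 0.7733 m³/s
w_3 = (7.9 − 3.8)/2 = 2.05 m; q_3 = 0.43 × 1.04 × 2.05 = 0.9168 m³/s
w_4 = (9.5 − 6.1)/2 = 1.7 m; q_4 = 0.66 × 1.63 × 1.7 = 1.829 m³/s
w_5 = (10.9 − 7.9)/2 = 1.5 m; q_5 = 0.62 × 1.61 × 1.5 = 1.497 m³/s
w_6 = (13.4 − 9.5)/2 = 1.95 m; q_6 = 0.64 × 1.86 × 1.95 = 2.321 m³/s
w_7 = (17.2 − 10.9)/2 = 3.15 m; q_7 = 0.52 × 1.29 × 3.15 = 2.113 m³/s
w_8 = (17.2 − 13.4)/2 = 1.9 m; q_8 = 0.19 × 0.31 × 1.9 = 0.1119 m³/s
Q = Σ qᵢ = 9.657 m³/s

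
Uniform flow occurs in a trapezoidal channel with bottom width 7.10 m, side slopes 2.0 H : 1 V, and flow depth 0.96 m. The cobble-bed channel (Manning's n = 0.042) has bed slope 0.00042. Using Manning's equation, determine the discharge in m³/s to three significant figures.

3.52 m³/s

A = (b + z·y)·y = (7.10 + 2.0×0.96)×0.96 = 8.659 m²
P = b + 2y√(1+z²) = 7.10 + 2×0.96×√(1+2.0²) = 11.39 m
R = A/P = 8.659/11.39 = 0.7600 m
Q = (1/n)·A·R^(2/3)·S^(1/2) = (1/0.042) × 8.659 × 0.7600^(2/3) × 0.00042^(1/2) = 3.519 m³/s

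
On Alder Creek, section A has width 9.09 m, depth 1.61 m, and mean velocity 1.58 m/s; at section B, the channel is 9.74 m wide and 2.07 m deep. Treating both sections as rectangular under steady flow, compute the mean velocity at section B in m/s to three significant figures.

Q = A₁V₁ = (9.09×1.61) × 1.58 = 23.12 m³/s
A₂ = 9.74 × 2.07 = 20.16 m²
V₂ = Q/A₂ = 23.12/20.16 = 1.147 m/s

1.15 m/s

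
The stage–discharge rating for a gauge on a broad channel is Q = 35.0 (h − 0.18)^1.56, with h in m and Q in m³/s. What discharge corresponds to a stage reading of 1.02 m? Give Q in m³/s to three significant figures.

Q = 35.0 × (1.02 − 0.18)^1.56 = 35.0 × 0.84^1.56 = 26.67 m³/s

26.7 m³/s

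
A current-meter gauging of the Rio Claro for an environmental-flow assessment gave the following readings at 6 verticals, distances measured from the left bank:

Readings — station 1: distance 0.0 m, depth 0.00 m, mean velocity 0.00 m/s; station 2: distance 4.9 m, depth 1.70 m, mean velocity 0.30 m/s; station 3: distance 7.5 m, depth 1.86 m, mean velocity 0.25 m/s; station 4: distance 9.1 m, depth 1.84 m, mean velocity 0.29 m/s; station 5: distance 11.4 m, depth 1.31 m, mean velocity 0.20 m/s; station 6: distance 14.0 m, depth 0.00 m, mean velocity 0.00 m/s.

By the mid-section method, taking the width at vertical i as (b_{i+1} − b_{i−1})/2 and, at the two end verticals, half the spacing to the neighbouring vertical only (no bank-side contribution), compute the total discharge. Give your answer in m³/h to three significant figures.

w_2 = (7.5 − 0.0)/2 = 3.75 m; q_2 = 0.30 × 1.70 × 3.75 = 1.913 m³/s
w_3 = (9.1 − 4.9)/2 = 2.1 m; q_3 = 0.25 × 1.86 × 2.1 = 0.9765 m³/s
w_4 = (11.4 − 7.5)/2 = 1.95 m; q_4 = 0.29 × 1.84 × 1.95 = 1.041 m³/s
w_5 = (14.0 − 9.1)/2 = 2.45 m; q_5 = 0.20 × 1.31 × 2.45 = 0.6419 m³/s
Stations 1, 6 contribute zero (depth or velocity is 0).
Q = Σ qᵢ = 4.571 m³/s
= 4.571 × 3600 = 16460 m³/h

16500 m³/h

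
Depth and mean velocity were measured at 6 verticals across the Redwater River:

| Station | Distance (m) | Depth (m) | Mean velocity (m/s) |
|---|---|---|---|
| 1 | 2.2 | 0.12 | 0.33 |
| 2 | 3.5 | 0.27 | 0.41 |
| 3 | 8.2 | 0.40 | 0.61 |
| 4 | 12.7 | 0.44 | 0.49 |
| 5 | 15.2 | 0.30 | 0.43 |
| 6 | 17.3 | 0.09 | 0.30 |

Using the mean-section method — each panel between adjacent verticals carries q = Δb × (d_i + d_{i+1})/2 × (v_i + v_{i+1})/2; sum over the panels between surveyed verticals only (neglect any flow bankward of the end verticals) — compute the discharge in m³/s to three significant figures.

Panel 1-2: Δb = 1.3 m, d̄ = (0.12+0.27)/2 = 0.195, v̄ = (0.33+0.41)/2 = 0.37 → q = 1.3×0.195×0.37 = 0.09380 m³/s
Panel 2-3: Δb = 4.7 m, d̄ = (0.27+0.40)/2 = 0.335, v̄ = (0.41+0.61)/2 = 0.51 → q = 4.7×0.335×0.51 = 0.8030 m³/s
Panel 3-4: Δb = 4.5 m, d̄ = (0.40+0.44)/2 = 0.42, v̄ = (0.61+0.49)/2 = 0.55 → q = 4.5×0.42×0.55 = 1.040 m³/s
Panel 4-5: Δb = 2.5 m, d̄ = (0.44+0.30)/2 = 0.37, v̄ = (0.49+0.43)/2 = 0.46 → q = 2.5×0.37×0.46 = 0.4255 m³/s
Panel 5-6: Δb = 2.1 m, d̄ = (0.30+0.09)/2 = 0.195, v̄ = (0.43+0.30)/2 = 0.365 → q = 2.1×0.195×0.365 = 0.1495 m³/s
Q = Σ q = 2.511 m³/s

2.51 m³/s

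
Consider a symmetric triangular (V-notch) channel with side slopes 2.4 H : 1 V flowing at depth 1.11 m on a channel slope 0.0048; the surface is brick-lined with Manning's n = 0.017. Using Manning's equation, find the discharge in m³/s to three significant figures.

7.72 m³/s

A = z·y² = 2.4×1.11² = 2.957 m²
P = 2y√(1+z²) = 2×1.11×√(1+2.4²) = 5.772 m
R = A/P = 2.957/5.772 = 0.5123 m
Q = (1/n)·A·R^(2/3)·S^(1/2) = (1/0.017) × 2.957 × 0.5123^(2/3) × 0.0048^(1/2) = 7.716 m³/s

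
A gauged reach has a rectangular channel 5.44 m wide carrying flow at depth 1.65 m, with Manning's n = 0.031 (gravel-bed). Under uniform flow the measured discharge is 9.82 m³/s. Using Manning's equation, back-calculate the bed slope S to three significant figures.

A = b·y = 5.44 × 1.65 = 8.976 m²
P = b + 2y = 5.44 + 2×1.65 = 8.740 m
R = A/P = 8.976/8.740 = 1.027 m
S = (Q·n / (1·A·R^(2/3)))² = (9.82×0.031 / (1×8.976×1.018))² = 0.001110

0.00111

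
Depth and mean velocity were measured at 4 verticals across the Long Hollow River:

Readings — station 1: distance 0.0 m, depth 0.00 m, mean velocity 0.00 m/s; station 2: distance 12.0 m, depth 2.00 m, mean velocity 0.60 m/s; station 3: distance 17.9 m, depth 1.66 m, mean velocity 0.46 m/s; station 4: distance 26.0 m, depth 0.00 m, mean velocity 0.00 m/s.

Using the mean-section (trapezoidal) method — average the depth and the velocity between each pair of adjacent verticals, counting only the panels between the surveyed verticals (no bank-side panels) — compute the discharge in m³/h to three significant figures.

Panel 1-2: Δb = 12 m, d̄ = (0.00+2.00)/2 = 1, v̄ = (0.00+0.60)/2 = 0.3 → q = 12×1×0.3 = 3.600 m³/s
Panel 2-3: Δb = 5.9 m, d̄ = (2.00+1.66)/2 = 1.83, v̄ = (0.60+0.46)/2 = 0.53 → q = 5.9×1.83×0.53 = 5.722 m³/s
Panel 3-4: Δb = 8.1 m, d̄ = (1.66+0.00)/2 = 0.83, v̄ = (0.46+0.00)/2 = 0.23 → q = 8.1×0.83×0.23 = 1.546 m³/s
Q = Σ q = 10.87 m³/s
= 10.87 × 3600 = 39130 m³/h

39100 m³/h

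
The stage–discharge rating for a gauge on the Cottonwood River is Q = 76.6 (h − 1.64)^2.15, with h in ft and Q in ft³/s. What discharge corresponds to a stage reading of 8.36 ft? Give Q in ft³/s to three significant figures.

4600 ft³/s

Q = 76.6 × (8.36 − 1.64)^2.15 = 76.6 × 6.72^2.15 = 4603 ft³/s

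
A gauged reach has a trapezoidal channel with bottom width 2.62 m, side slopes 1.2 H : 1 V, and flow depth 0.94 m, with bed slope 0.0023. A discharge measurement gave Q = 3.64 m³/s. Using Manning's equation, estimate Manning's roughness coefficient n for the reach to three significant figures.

A = (b + z·y)·y = (2.62 + 1.2×0.94)×0.94 = 3.523 m²
P = b + 2y√(1+z²) = 2.62 + 2×0.94×√(1+1.2²) = 5.557 m
R = A/P = 3.523/5.557 = 0.6340 m
n = (1/Q)·A·R^(2/3)·S^(1/2) = (1/3.64) × 3.523 × 0.7380 × 0.04796 = 0.03426

0.0343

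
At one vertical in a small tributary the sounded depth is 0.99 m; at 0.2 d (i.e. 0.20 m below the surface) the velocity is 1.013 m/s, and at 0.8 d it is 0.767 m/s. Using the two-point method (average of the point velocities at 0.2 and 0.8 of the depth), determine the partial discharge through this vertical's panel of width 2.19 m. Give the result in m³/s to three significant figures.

v̄ = (1.013 + 0.767) / 2 = 0.8900 m/s
q = v̄ × d × w = 0.8900 × 0.99 × 2.19 = 1.930 m³/s

1.93 m³/s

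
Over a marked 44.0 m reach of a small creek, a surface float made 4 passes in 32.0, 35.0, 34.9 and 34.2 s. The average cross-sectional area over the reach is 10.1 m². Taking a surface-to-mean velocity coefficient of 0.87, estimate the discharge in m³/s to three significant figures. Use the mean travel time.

t̄ = (32.0 + 35.0 + 34.9 + 34.2) / 4 = 34.025 s
v_surface = L / t̄ = 44.0 / 34.025 = 1.293 m/s
v_mean = 0.87 × 1.293 = 1.125 m/s
Q = A × v_mean = 10.1 × 1.125 = 11.36 m³/s

11.4 m³/s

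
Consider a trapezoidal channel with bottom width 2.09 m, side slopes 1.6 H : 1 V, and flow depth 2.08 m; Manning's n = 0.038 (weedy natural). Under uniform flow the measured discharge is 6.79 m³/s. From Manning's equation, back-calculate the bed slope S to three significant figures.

0.000443

A = (b + z·y)·y = (2.09 + 1.6×2.08)×2.08 = 11.27 m²
P = b + 2y√(1+z²) = 2.09 + 2×2.08×√(1+1.6²) = 9.939 m
R = A/P = 11.27/9.939 = 1.134 m
S = (Q·n / (1·A·R^(2/3)))² = (6.79×0.038 / (1×11.27×1.087))² = 0.0004434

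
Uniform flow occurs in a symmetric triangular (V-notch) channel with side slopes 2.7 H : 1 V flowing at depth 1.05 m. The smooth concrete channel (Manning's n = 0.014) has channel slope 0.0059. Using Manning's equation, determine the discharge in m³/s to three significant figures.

10.2 m³/s

A = z·y² = 2.7×1.05² = 2.977 m²
P = 2y√(1+z²) = 2×1.05×√(1+2.7²) = 6.046 m
R = A/P = 2.977/6.046 = 0.4923 m
Q = (1/n)·A·R^(2/3)·S^(1/2) = (1/0.014) × 2.977 × 0.4923^(2/3) × 0.0059^(1/2) = 10.18 m³/s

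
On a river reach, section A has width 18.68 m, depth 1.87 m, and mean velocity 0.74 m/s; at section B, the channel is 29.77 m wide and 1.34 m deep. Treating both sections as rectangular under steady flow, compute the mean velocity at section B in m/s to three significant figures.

0.648 m/s

Q = A₁V₁ = (18.68×1.87) × 0.74 = 25.85 m³/s
A₂ = 29.77 × 1.34 = 39.89 m²
V₂ = Q/A₂ = 25.85/39.89 = 0.6480 m/s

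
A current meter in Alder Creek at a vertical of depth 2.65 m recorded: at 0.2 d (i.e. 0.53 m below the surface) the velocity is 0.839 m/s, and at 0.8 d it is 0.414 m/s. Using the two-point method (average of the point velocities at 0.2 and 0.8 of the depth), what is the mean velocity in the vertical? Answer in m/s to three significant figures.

0.627 m/s

v̄ = (0.839 + 0.414) / 2 = 0.6265 m/s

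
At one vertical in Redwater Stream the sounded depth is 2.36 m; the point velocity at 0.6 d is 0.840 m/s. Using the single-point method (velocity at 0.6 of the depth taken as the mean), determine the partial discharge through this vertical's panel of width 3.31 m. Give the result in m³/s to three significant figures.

v̄ = v₀.₆ = 0.840 m/s
q = v̄ × d × w = 0.8400 × 2.36 × 3.31 = 6.562 m³/s

6.56 m³/s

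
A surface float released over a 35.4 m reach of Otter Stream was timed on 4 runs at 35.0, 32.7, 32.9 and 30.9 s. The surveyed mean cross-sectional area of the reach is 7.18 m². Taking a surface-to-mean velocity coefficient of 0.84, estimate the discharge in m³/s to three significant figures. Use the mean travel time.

6.49 m³/s

t̄ = (35.0 + 32.7 + 32.9 + 30.9) / 4 = 32.875 s
v_surface = L / t̄ = 35.4 / 32.875 = 1.077 m/s
v_mean = 0.84 × 1.077 = 0.9045 m/s
Q = A × v_mean = 7.18 × 0.9045 = 6.494 m³/s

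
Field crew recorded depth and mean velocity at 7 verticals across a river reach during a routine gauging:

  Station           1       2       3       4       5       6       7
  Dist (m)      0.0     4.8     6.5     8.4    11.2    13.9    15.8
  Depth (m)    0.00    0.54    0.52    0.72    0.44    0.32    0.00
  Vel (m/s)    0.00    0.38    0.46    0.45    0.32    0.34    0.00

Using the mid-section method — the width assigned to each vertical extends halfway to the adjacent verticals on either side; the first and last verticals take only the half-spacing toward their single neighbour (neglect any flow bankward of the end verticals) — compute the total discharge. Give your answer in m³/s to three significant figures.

2.50 m³/s

w_2 = (6.5 − 0.0)/2 = 3.25 m; q_2 = 0.38 × 0.54 × 3.25 = 0.6669 m³/s
w_3 = (8.4 − 4.8)/2 = 1.8 m; q_3 = 0.46 × 0.52 × 1.8 = 0.4306 m³/s
w_4 = (11.2 − 6.5)/2 = 2.35 m; q_4 = 0.45 × 0.72 × 2.35 = 0.7614 m³/s
w_5 = (13.9 − 8.4)/2 = 2.75 m; q_5 = 0.32 × 0.44 × 2.75 = 0.3872 m³/s
w_6 = (15.8 − 11.2)/2 = 2.3 m; q_6 = 0.34 × 0.32 × 2.3 = 0.2502 m³/s
Stations 1, 7 contribute zero (depth or velocity is 0).
Q = Σ qᵢ = 2.496 m³/s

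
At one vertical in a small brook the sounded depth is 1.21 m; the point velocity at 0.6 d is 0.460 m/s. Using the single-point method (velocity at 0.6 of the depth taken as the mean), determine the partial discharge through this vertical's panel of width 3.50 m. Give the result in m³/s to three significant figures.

v̄ = v₀.₆ = 0.460 m/s
q = v̄ × d × w = 0.4600 × 1.21 × 3.50 = 1.948 m³/s

1.95 m³/s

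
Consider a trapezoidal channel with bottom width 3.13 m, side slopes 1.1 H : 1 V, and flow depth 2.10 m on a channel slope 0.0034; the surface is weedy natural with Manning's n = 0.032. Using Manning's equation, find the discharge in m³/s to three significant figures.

A = (b + z·y)·y = (3.13 + 1.1×2.10)×2.10 = 11.42 m²
P = b + 2y√(1+z²) = 3.13 + 2×2.10×√(1+1.1²) = 9.374 m
R = A/P = 11.42/9.374 = 1.219 m
Q = (1/n)·A·R^(2/3)·S^(1/2) = (1/0.032) × 11.42 × 1.219^(2/3) × 0.0034^(1/2) = 23.75 m³/s

23.8 m³/s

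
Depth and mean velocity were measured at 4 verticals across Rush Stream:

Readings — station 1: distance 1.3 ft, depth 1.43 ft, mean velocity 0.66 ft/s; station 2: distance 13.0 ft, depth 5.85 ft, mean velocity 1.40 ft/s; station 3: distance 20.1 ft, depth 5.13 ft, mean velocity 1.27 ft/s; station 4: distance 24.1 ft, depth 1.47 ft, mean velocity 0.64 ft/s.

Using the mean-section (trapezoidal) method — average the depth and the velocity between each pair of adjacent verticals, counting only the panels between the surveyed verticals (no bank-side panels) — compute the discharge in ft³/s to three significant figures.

109 ft³/s

Panel 1-2: Δb = 11.7 ft, d̄ = (1.43+5.85)/2 = 3.64, v̄ = (0.66+1.40)/2 = 1.03 → q = 11.7×3.64×1.03 = 43.87 ft³/s
Panel 2-3: Δb = 7.1 ft, d̄ = (5.85+5.13)/2 = 5.49, v̄ = (1.40+1.27)/2 = 1.335 → q = 7.1×5.49×1.335 = 52.04 ft³/s
Panel 3-4: Δb = 4 ft, d̄ = (5.13+1.47)/2 = 3.3, v̄ = (1.27+0.64)/2 = 0.955 → q = 4×3.3×0.955 = 12.61 ft³/s
Q = Σ q = 108.5 ft³/s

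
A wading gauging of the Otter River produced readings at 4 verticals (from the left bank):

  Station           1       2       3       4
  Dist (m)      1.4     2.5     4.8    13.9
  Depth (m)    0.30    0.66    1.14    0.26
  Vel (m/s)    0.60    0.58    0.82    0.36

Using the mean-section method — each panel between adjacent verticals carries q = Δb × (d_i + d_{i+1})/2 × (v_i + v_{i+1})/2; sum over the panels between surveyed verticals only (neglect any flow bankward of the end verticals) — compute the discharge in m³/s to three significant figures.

5.52 m³/s

Panel 1-2: Δb = 1.1 m, d̄ = (0.30+0.66)/2 = 0.48, v̄ = (0.60+0.58)/2 = 0.59 → q = 1.1×0.48×0.59 = 0.3115 m³/s
Panel 2-3: Δb = 2.3 m, d̄ = (0.66+1.14)/2 = 0.9, v̄ = (0.58+0.82)/2 = 0.7 → q = 2.3×0.9×0.7 = 1.449 m³/s
Panel 3-4: Δb = 9.1 m, d̄ = (1.14+0.26)/2 = 0.7, v̄ = (0.82+0.36)/2 = 0.59 → q = 9.1×0.7×0.59 = 3.758 m³/s
Q = Σ q = 5.519 m³/s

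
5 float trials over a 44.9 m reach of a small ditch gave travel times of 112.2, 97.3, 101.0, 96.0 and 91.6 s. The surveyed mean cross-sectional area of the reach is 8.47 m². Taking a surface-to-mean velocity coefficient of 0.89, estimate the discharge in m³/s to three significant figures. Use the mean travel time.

3.40 m³/s

t̄ = (112.2 + 97.3 + 101.0 + 96.0 + 91.6) / 5 = 99.62 s
v_surface = L / t̄ = 44.9 / 99.62 = 0.4507 m/s
v_mean = 0.89 × 0.4507 = 0.4011 m/s
Q = A × v_mean = 8.47 × 0.4011 = 3.398 m³/s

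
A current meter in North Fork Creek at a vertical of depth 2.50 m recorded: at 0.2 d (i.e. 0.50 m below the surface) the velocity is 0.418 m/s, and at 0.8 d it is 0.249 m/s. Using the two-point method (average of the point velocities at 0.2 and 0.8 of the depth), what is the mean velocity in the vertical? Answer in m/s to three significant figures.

0.334 m/s

v̄ = (0.418 + 0.249) / 2 = 0.3335 m/s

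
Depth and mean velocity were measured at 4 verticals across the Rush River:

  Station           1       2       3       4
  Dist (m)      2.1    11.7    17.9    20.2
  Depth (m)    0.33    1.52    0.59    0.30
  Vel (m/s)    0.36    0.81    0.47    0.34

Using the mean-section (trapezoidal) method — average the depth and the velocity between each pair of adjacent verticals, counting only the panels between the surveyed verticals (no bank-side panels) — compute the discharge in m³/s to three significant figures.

9.80 m³/s

Panel 1-2: Δb = 9.6 m, d̄ = (0.33+1.52)/2 = 0.925, v̄ = (0.36+0.81)/2 = 0.585 → q = 9.6×0.925×0.585 = 5.195 m³/s
Panel 2-3: Δb = 6.2 m, d̄ = (1.52+0.59)/2 = 1.055, v̄ = (0.81+0.47)/2 = 0.64 → q = 6.2×1.055×0.64 = 4.186 m³/s
Panel 3-4: Δb = 2.3 m, d̄ = (0.59+0.30)/2 = 0.445, v̄ = (0.47+0.34)/2 = 0.405 → q = 2.3×0.445×0.405 = 0.4145 m³/s
Q = Σ q = 9.796 m³/s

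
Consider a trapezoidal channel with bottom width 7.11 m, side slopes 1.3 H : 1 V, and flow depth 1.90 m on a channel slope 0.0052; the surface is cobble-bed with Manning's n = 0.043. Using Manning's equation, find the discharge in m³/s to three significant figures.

37.5 m³/s

A = (b + z·y)·y = (7.11 + 1.3×1.90)×1.90 = 18.20 m²
P = b + 2y√(1+z²) = 7.11 + 2×1.90×√(1+1.3²) = 13.34 m
R = A/P = 18.20/13.34 = 1.364 m
Q = (1/n)·A·R^(2/3)·S^(1/2) = (1/0.043) × 18.20 × 1.364^(2/3) × 0.0052^(1/2) = 37.55 m³/s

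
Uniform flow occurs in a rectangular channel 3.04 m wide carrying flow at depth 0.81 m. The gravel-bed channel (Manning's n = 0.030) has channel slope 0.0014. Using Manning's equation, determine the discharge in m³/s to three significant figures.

2.01 m³/s

A = b·y = 3.04 × 0.81 = 2.462 m²
P = b + 2y = 3.04 + 2×0.81 = 4.660 m
R = A/P = 2.462/4.660 = 0.5284 m
Q = (1/n)·A·R^(2/3)·S^(1/2) = (1/0.030) × 2.462 × 0.5284^(2/3) × 0.0014^(1/2) = 2.007 m³/s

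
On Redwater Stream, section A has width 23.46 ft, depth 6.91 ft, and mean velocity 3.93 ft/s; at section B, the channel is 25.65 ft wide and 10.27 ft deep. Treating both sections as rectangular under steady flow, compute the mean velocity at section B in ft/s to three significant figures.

Q = A₁V₁ = (23.46×6.91) × 3.93 = 637.1 ft³/s
A₂ = 25.65 × 10.27 = 263.4 ft²
V₂ = Q/A₂ = 637.1/263.4 = 2.418 ft/s

2.42 ft/s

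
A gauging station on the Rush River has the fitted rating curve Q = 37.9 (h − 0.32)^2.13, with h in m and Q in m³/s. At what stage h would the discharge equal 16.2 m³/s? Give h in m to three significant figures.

0.991 m

h − h₀ = (Q/C)^(1/b) = (16.2/37.9)^(1/2.13) = 0.6710 m
h = 0.32 + 0.6710 = 0.9910 m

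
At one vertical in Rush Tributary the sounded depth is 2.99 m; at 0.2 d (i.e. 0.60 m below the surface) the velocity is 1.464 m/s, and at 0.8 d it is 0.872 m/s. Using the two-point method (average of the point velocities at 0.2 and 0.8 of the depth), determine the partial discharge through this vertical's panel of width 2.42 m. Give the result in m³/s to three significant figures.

v̄ = (1.464 + 0.872) / 2 = 1.168 m/s
q = v̄ × d × w = 1.168 × 2.99 × 2.42 = 8.451 m³/s

8.45 m³/s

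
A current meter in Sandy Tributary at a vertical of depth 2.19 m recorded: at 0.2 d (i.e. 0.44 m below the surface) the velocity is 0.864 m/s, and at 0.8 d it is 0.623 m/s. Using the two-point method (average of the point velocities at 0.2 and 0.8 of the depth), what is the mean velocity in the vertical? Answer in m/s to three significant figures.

0.744 m/s

v̄ = (0.864 + 0.623) / 2 = 0.7435 m/s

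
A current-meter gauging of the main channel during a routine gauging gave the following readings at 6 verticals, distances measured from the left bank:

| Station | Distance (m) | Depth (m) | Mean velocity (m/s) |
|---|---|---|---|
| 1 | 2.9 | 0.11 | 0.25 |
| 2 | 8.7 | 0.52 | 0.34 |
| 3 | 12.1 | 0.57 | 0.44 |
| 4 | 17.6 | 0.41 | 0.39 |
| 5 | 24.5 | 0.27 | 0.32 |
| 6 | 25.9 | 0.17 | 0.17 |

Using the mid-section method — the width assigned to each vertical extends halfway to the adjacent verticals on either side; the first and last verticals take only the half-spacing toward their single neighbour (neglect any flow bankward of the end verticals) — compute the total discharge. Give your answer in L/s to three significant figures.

w_1 = (8.7 − 2.9)/2 = 2.9 m; q_1 = 0.25 × 0.11 × 2.9 = 0.07975 m³/s
w_2 = (12.1 − 2.9)/2 = 4.6 m; q_2 = 0.34 × 0.52 × 4.6 = 0.8133 m³/s
w_3 = (17.6 − 8.7)/2 = 4.45 m; q_3 = 0.44 × 0.57 × 4.45 = 1.116 m³/s
w_4 = (24.5 − 12.1)/2 = 6.2 m; q_4 = 0.39 × 0.41 × 6.2 = 0.9914 m³/s
w_5 = (25.9 − 17.6)/2 = 4.15 m; q_5 = 0.32 × 0.27 × 4.15 = 0.3586 m³/s
w_6 = (25.9 − 24.5)/2 = 0.7 m; q_6 = 0.17 × 0.17 × 0.7 = 0.02023 m³/s
Q = Σ qᵢ = 3.379 m³/s
= 3.379 × 1000 = 3379 L/s

3380 L/s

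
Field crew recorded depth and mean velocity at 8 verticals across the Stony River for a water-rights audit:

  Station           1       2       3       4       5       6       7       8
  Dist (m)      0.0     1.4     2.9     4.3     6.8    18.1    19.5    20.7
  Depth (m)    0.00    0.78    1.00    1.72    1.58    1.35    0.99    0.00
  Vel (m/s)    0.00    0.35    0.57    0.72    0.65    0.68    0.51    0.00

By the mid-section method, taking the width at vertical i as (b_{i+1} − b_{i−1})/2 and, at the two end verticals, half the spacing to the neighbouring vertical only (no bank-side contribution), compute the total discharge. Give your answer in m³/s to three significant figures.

w_2 = (2.9 − 0.0)/2 = 1.45 m; q_2 = 0.35 × 0.78 × 1.45 = 0.3959 m³/s
w_3 = (4.3 − 1.4)/2 = 1.45 m; q_3 = 0.57 × 1.00 × 1.45 = 0.8265 m³/s
w_4 = (6.8 − 2.9)/2 = 1.95 m; q_4 = 0.72 × 1.72 × 1.95 = 2.415 m³/s
w_5 = (18.1 − 4.3)/2 = 6.9 m; q_5 = 0.65 × 1.58 × 6.9 = 7.086 m³/s
w_6 = (19.5 − 6.8)/2 = 6.35 m; q_6 = 0.68 × 1.35 × 6.35 = 5.829 m³/s
w_7 = (20.7 − 18.1)/2 = 1.3 m; q_7 = 0.51 × 0.99 × 1.3 = 0.6564 m³/s
Stations 1, 8 contribute zero (depth or velocity is 0).
Q = Σ qᵢ = 17.21 m³/s

17.2 m³/s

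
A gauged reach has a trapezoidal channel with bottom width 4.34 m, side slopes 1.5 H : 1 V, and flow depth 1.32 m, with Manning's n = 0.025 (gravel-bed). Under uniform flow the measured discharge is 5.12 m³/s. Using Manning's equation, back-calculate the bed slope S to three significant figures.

A = (b + z·y)·y = (4.34 + 1.5×1.32)×1.32 = 8.342 m²
P = b + 2y√(1+z²) = 4.34 + 2×1.32×√(1+1.5²) = 9.099 m
R = A/P = 8.342/9.099 = 0.9168 m
S = (Q·n / (1·A·R^(2/3)))² = (5.12×0.025 / (1×8.342×0.9437))² = 0.0002643

0.000264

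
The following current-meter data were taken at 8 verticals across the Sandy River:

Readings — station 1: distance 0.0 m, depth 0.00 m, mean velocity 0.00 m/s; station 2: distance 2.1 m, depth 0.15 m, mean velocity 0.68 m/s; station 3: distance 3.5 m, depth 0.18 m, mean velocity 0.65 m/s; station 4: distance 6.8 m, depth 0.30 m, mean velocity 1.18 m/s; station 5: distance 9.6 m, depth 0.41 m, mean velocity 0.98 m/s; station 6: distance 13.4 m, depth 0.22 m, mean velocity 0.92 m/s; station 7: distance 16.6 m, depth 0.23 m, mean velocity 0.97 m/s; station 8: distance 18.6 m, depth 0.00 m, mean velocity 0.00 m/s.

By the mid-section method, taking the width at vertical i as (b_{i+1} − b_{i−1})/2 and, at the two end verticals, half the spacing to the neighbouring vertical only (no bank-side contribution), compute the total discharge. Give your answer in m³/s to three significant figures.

4.15 m³/s

w_2 = (3.5 − 0.0)/2 = 1.75 m; q_2 = 0.68 × 0.15 × 1.75 = 0.1785 m³/s
w_3 = (6.8 − 2.1)/2 = 2.35 m; q_3 = 0.65 × 0.18 × 2.35 = 0.2750 m³/s
w_4 = (9.6 − 3.5)/2 = 3.05 m; q_4 = 1.18 × 0.30 × 3.05 = 1.080 m³/s
w_5 = (13.4 − 6.8)/2 = 3.3 m; q_5 = 0.98 × 0.41 × 3.3 = 1.326 m³/s
w_6 = (16.6 − 9.6)/2 = 3.5 m; q_6 = 0.92 × 0.22 × 3.5 = 0.7084 m³/s
w_7 = (18.6 − 13.4)/2 = 2.6 m; q_7 = 0.97 × 0.23 × 2.6 = 0.5801 m³/s
Stations 1, 8 contribute zero (depth or velocity is 0).
Q = Σ qᵢ = 4.148 m³/s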